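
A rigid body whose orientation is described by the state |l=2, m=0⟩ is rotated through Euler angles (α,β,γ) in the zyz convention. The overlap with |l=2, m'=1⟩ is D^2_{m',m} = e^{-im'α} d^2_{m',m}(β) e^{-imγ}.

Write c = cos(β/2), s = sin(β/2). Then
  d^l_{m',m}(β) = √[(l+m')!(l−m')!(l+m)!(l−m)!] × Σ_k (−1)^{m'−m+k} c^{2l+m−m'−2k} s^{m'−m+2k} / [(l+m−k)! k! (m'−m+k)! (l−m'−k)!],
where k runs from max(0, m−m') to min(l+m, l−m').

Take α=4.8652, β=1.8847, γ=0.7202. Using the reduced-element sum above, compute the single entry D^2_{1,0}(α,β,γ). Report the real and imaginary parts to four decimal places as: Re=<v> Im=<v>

Re=0.0548 Im=0.3555

Split into d^2_{1,0}(β=1.8847) × two z-phases.
c=cos(1.884700/2)=0.587889, s=sin(1.884700/2)=0.808942; N=√[6·1·2·2]=4.898979
k: max(0,(0)−(1))=0 … min(2+(0),2−(1))=1
  k=0: (−1)^1·4.8990/(2)·0.5879^3·0.8089^1 = -0.402604
  k=1: (−1)^2·4.8990/(2)·0.5879^1·0.8089^3 = +0.762294
d^2_{1,0}(1.8847) = -0.402604 +0.762294 = +0.359690
Phases: e^{-i·(1)·4.8652}=+0.152217+0.988347i, e^{-i·(0)·0.7202}=+1.000000+0.000000i ⇒ D=+0.054751+0.355499i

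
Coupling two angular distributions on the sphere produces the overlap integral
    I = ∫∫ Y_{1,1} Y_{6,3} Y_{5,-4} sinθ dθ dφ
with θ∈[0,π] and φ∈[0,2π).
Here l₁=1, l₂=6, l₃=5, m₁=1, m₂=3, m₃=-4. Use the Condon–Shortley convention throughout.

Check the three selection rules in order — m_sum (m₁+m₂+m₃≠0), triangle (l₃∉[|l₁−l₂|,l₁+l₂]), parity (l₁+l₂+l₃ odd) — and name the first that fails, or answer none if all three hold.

m₁+m₂+m₃ = 1 + 3 − 4 = 0  ✓
triangle: |1−6|=5 ≤ l₃=5 ≤ 1+6=7  ✓
parity: l₁+l₂+l₃ = 12 is even  ✓

none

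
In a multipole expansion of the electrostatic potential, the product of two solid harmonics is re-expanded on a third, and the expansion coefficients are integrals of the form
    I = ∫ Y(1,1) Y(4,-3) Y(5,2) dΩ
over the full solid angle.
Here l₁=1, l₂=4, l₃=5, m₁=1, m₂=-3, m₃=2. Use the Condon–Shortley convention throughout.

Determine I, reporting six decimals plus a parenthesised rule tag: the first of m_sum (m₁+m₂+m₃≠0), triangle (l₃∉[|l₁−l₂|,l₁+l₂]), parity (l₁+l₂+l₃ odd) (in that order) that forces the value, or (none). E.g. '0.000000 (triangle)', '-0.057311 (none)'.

m-sum 0 ✓  L=10 even ✓  3≤5≤5 ✓
Π(2lᵢ+1) = 3×9×11 = 297
triangle coeff Δ(1,4,5) = 1/495
Σ_t [0,0]: t=0:+1/576 = 1/576
(3j)²=5/99 [(1 4 5; 0 0 0)], sign=-1
Σ_t [0,0]: t=0:+1/10080 = 1/10080
(3j)²=1/165 [(1 4 5; 1 -3 2)], sign=-1
⇒ 4πI² = 1/11
I = (+1)√(1/11/(4π)) = 0.08505478
No selection rule forces the value: the integral is nonzero (none).

0.085055 (none)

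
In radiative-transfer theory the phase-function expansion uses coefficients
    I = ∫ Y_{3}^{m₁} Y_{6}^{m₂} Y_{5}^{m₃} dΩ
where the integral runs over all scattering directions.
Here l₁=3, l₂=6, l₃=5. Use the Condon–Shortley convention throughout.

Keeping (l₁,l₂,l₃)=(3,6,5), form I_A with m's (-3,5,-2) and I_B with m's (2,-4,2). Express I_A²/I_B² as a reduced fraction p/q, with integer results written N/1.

Same 3,6,5: normalisation and zero-m 3j drop out of the ratio.
A: Δ: 4! 2! 8! / 15! → 1/675675; sum: t=4:+1/241920 = 1/241920; 3j²(3 6 5; -3 5 -2) = Δ·Π!·Σ² = 2/91  (sign -1)
B: Δ: 4! 2! 8! / 15! → 1/675675; sum: t=0:+1/34560 t=1:−1/60480 = 1/80640; 3j²(3 6 5; 2 -4 2) = Δ·Π!·Σ² = 6/1001  (sign -1)
I_A²/I_B² = (2/91)/(6/1001) = 11/3

11/3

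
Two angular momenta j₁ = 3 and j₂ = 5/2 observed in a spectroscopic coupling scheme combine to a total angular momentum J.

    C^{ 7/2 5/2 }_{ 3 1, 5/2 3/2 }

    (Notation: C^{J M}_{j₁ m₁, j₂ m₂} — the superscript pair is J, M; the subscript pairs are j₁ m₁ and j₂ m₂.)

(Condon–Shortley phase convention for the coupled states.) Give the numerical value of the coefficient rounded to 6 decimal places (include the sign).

−√(10/63) = -0.398410

j₁+j₂−J=2  J+j₁−j₂=4  J−j₁+j₂=3  j₁+j₂+J+1=10
(j₁±m₁, j₂±m₂, J±M) = (4,2,4,1,6,1)
P² = 18432/35
sum k=1..2:
  [1] −1/36 = -1/36
  [2] +1/96 = 1/96
S = -5/288
C² = P²·S² = 10/63 ; C = -0.398410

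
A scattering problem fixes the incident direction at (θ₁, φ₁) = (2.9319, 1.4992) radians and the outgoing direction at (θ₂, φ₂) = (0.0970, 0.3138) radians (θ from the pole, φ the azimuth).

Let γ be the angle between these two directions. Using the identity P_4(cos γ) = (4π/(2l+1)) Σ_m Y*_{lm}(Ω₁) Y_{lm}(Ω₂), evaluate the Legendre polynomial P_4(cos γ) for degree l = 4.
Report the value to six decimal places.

0.684633

Summing Y*_{l m}(θ₁,φ₁)·Y_{l m}(θ₂,φ₂) over m ∈ [−4, 4]; prefactor 4π/(2·4+1) = 1.396263:
  [-4]  conj(Y_{4,-4})(Ω₁) = 0.00080 - 0.00023j ; Y_{4,-4}(Ω₂) = 0.00001 - 0.00004j ; Δ = 0.00000 - 0.00000j
  [-3]  conj(Y_{4,-3})(Ω₁) = 0.00235 + 0.01079j ; Y_{4,-3}(Ω₂) = 0.00067 - 0.00091j ; Δ = 0.00001 + 0.00001j
  [-2]  conj(Y_{4,-2})(Ω₁) = -0.08173 + 0.01178j ; Y_{4,-2}(Ω₂) = 0.01507 - 0.01093j ; Δ = -0.00110 + 0.00107j
  [-1]  conj(Y_{4,-1})(Ω₁) = -0.02547 - 0.35515j ; Y_{4,-1}(Ω₂) = 0.17065 - 0.05538j ; Δ = -0.02402 - 0.05920j
  [+0]  conj(Y_{4,0})(Ω₁) = 0.66989 + 0.00000j ; Y_{4,0}(Ω₂) = 0.80692 + 0.00000j ; Δ = 0.54055 + 0.00000j
  [+1]  conj(Y_{4,1})(Ω₁) = 0.02547 - 0.35515j ; Y_{4,1}(Ω₂) = -0.17065 - 0.05538j ; Δ = -0.02402 + 0.05920j
  [+2]  conj(Y_{4,2})(Ω₁) = -0.08173 - 0.01178j ; Y_{4,2}(Ω₂) = 0.01507 + 0.01093j ; Δ = -0.00110 - 0.00107j
  [+3]  conj(Y_{4,3})(Ω₁) = -0.00235 + 0.01079j ; Y_{4,3}(Ω₂) = -0.00067 - 0.00091j ; Δ = 0.00001 - 0.00001j
  [+4]  conj(Y_{4,4})(Ω₁) = 0.00080 + 0.00023j ; Y_{4,4}(Ω₂) = 0.00001 + 0.00004j ; Δ = 0.00000 + 0.00000j
Σ over m = 0.49033 + 0.00000j; ×(4π/9) → 0.68463 + 0.00000j. Real part: 0.684633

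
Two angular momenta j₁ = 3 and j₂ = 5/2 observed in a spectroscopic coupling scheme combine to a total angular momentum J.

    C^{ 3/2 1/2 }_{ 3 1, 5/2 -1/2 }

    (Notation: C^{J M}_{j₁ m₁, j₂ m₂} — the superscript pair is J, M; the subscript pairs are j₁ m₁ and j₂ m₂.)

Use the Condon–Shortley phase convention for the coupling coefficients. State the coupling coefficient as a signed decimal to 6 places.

−√(1/105) ≈ -0.097590

√[4·4!2!1!/8! · 4!2!2!3!2!1!] = √(192/35)
  +(−1)^1/∏(1,3,1,1,1,0)! = -1/6  (running -1/6)
  +(−1)^2/∏(2,2,0,0,2,1)! = 1/8  (running -1/24)
⟨..|..⟩ = √(192/35)·(-1/24) = -0.097590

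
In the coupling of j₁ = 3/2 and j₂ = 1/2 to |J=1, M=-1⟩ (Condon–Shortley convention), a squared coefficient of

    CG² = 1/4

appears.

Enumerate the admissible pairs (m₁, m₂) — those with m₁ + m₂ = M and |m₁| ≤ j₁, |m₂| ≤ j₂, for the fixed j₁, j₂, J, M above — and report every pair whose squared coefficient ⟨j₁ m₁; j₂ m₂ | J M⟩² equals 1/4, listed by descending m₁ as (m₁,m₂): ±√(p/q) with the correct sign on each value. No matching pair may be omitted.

Admissible pairs with m₁+m₂ = M = -1: (-3/2,1/2), (-1/2,-1/2)
  (m₁,m₂)=(-1/2,-1/2): CG² = 1/4, CG = +√(1/4)   ← matches the target
  (m₁,m₂)=(-3/2,1/2): CG² = 3/4, CG = −√(3/4)
Pairs with CG² = 1/4: (-1/2,-1/2): +√(1/4)

(-1/2,-1/2): +√(1/4)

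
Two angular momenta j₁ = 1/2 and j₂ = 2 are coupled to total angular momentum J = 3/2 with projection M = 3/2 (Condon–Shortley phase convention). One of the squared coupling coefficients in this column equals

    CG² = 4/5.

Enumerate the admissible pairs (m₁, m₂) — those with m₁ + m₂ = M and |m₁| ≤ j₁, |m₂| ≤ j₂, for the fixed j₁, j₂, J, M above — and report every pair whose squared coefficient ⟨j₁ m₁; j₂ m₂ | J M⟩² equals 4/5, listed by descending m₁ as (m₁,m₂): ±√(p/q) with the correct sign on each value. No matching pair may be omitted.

Admissible pairs with m₁+m₂ = M = 3/2: (-1/2,2), (1/2,1)
  (m₁,m₂)=(1/2,1): CG² = 1/5, CG = +√(1/5)
  (m₁,m₂)=(-1/2,2): CG² = 4/5, CG = −√(4/5)   ← matches the target
Pairs with CG² = 4/5: (-1/2,2): −√(4/5)

(-1/2,2): −√(4/5)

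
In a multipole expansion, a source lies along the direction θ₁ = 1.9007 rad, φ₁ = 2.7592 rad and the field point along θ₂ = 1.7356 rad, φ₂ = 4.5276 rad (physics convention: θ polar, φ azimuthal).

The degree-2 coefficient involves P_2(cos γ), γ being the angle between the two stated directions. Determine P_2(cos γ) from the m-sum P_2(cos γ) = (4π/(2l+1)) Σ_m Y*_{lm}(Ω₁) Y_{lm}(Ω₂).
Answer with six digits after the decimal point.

-0.474623

Expand P_2 via completeness: Σ_{m} conj(Y_{2,m}) at Ω₁ times Y_{2,m} at Ω₂ —
  term(m=-2) = (-0.119937, 0.050032)   from Y*(Ω₁)=(0.249460, -0.239382), Y(Ω₂)=(-0.350498, -0.135775)
  term(m=-1) = (-0.005812, -0.029027)   from Y*(Ω₁)=(0.219671, -0.088350), Y(Ω₂)=(0.022972, -0.122897)
  term(m=+0) = (0.062651, 0.000000)   from Y*(Ω₁)=(-0.216095, -0.000000), Y(Ω₂)=(-0.289925, 0.000000)
  term(m=+1) = (-0.005812, 0.029027)   from Y*(Ω₁)=(-0.219671, -0.088350), Y(Ω₂)=(-0.022972, -0.122897)
  term(m=+2) = (-0.119937, -0.050032)   from Y*(Ω₁)=(0.249460, 0.239382), Y(Ω₂)=(-0.350498, 0.135775)
Σ over m = (-0.188846, 0.000000); ×(4π/5) → (-0.474623, 0.000000). Real part: -0.474623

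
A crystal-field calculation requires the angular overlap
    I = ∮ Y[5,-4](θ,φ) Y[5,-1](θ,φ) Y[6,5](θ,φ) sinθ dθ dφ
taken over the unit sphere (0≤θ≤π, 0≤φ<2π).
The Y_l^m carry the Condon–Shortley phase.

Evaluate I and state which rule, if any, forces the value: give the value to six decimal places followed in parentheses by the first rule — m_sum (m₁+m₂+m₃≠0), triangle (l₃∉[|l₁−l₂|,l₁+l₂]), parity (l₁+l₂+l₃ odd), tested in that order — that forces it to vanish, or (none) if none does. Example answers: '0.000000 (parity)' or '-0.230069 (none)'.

0.158629 (none)

Checks pass: Σm=0; 16 even; l₃=6∈[0,10].
(2·5+1)(2·5+1)(2·6+1) = 1573
Δ: 4! 6! 6! / 17! → 1/28588560
sum: t=0:+1/345600 t=1:−1/13824 t=2:+1/5184 t=3:−1/13824 t=4:+1/345600 = 7/129600
3j²(5 5 6; 0 0 0) = Δ·Π!·Σ² = 80/7293  (sign +1)
sum: t=3:−1/518400 t=4:+1/2073600 = -1/691200
3j²(5 5 6; -4 -1 5) = Δ·Π!·Σ² = 81/4420  (sign +1)
combine: 4πI² = 1573·80/7293·81/4420 = 1188/3757
take √, sign +1: I = 0.15862904
No selection rule forces the value: the integral is nonzero (none).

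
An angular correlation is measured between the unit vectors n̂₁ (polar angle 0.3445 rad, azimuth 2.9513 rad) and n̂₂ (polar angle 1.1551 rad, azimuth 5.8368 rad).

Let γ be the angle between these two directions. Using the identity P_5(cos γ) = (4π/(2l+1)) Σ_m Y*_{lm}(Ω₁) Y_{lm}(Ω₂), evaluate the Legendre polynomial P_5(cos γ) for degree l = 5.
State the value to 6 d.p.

Summing Y*_{l m}(θ₁,φ₁)·Y_{l m}(θ₂,φ₂) over m ∈ [−5, 5]; prefactor 4π/(2·5+1) = 1.142397:
  term(m=-5) = -0.00017 - 0.00058j   from Y*(Ω₁)=-0.00118 + 0.00166j, Y(Ω₂)=-0.18261 + 0.23475j
  term(m=-4) = 0.00388 + 0.00637j   from Y*(Ω₁)=0.01301 - 0.01240j, Y(Ω₂)=-0.08847 + 0.40562j
  term(m=-3) = -0.00828 - 0.00800j   from Y*(Ω₁)=-0.07819 + 0.05022j, Y(Ω₂)=0.02844 + 0.12057j
  term(m=-2) = -0.07692 - 0.04325j   from Y*(Ω₁)=0.28005 - 0.11205j, Y(Ω₂)=-0.18351 - 0.22785j
  term(m=-1) = 0.11285 + 0.02955j   from Y*(Ω₁)=-0.53952 + 0.10392j, Y(Ω₂)=-0.19151 - 0.09166j
  term(m=+0) = 0.06651 + 0.00000j   from Y*(Ω₁)=0.26774 + 0.00000j, Y(Ω₂)=0.24842 + 0.00000j
  term(m=+1) = 0.11285 - 0.02955j   from Y*(Ω₁)=0.53952 + 0.10392j, Y(Ω₂)=0.19151 - 0.09166j
  term(m=+2) = -0.07692 + 0.04325j   from Y*(Ω₁)=0.28005 + 0.11205j, Y(Ω₂)=-0.18351 + 0.22785j
  term(m=+3) = -0.00828 + 0.00800j   from Y*(Ω₁)=0.07819 + 0.05022j, Y(Ω₂)=-0.02844 + 0.12057j
  term(m=+4) = 0.00388 - 0.00637j   from Y*(Ω₁)=0.01301 + 0.01240j, Y(Ω₂)=-0.08847 - 0.40562j
  term(m=+5) = -0.00017 + 0.00058j   from Y*(Ω₁)=0.00118 + 0.00166j, Y(Ω₂)=0.18261 + 0.23475j
Total Σ_m = 0.12921 - 0.00000j. Multiply by 1.142397: 0.14761 - 0.00000j. P_5(cos γ) = 0.147614

0.147614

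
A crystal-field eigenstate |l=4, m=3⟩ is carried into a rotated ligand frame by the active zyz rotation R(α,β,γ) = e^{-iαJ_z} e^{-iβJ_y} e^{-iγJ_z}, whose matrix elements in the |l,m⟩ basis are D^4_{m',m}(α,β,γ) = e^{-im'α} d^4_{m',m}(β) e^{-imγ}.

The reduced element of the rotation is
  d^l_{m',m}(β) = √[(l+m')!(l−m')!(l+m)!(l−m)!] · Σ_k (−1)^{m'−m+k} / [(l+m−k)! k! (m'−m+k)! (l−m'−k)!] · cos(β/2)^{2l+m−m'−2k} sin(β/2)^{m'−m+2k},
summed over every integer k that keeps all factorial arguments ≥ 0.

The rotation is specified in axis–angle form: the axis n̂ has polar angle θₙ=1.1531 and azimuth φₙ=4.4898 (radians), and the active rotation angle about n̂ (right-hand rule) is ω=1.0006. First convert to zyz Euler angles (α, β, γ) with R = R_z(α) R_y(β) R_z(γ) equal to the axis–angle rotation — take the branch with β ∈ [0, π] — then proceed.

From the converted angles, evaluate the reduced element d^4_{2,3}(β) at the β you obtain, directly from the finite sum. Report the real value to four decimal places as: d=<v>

Axis–angle → zyz. n̂ = (sinθₙcosφₙ, sinθₙsinφₙ, cosθₙ) = (-0.201776, -0.891476, +0.405656), ω = 1.0006.
R = I cosω + sinω [n̂]ₓ + (1−cosω) n̂n̂ᵀ gives
  R = [+0.558534, -0.258698, -0.788109; +0.424260, +0.905534, +0.003430; +0.712772, -0.336278, +0.615527]
β = atan2(√(R₁₃²+R₂₃²), R₃₃) = 0.907742; α = atan2(R₂₃, R₁₃) mod 2π = 3.137241; γ = atan2(R₃₂, −R₃₁) mod 2π = 3.582419
d^4_{2,3}(β=0.9077) via the finite sum:
c=cos(0.907742/2)=0.898757, s=sin(0.907742/2)=0.438448; N=√[720·2·5040·1]=2693.993318
Admissible k: 1..2 (factorial args all ≥0)
  k=1: (−1)^0·2693.9933/(720)·0.8988^7·0.4384^1 = +0.777100
  k=2: (−1)^1·2693.9933/(240)·0.8988^5·0.4384^3 = -0.554817
d^4_{2,3}(0.9077) = +0.777100 -0.554817 = +0.222282

d=0.2223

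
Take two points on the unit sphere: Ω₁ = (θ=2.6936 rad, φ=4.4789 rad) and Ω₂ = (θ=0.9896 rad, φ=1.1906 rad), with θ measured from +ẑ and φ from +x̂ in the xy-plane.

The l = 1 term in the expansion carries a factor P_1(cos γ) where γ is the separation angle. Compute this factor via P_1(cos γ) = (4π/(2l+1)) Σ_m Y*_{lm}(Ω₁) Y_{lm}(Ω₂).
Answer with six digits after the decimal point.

-0.852992

Term-by-term m-sum for l=1 (normalisation 4π/3 = 4.188790):
  m=-1: (-0.034626-0.145592i) × (+0.107162-0.268146i) = -0.042751-0.006317i  (running Σ = -0.042751-0.006317i)
  m=0: (-0.440386-0.000000i) × (+0.268255+0.000000i) = -0.118136-0.000000i  (running Σ = -0.160886-0.006317i)
  m=1: (+0.034626-0.145592i) × (-0.107162-0.268146i) = -0.042751+0.006317i  (running Σ = -0.203637+0.000000i)
Σ over m = -0.203637+0.000000i; ×(4π/3) → -0.852992+0.000000i. Real part: -0.852992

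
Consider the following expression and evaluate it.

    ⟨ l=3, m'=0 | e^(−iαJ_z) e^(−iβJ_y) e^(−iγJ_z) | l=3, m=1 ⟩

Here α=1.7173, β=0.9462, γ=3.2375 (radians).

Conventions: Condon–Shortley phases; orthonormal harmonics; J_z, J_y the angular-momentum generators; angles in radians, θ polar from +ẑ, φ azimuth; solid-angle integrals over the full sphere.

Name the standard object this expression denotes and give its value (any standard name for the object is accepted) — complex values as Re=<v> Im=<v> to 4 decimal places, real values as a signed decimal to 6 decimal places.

This is a Wigner D-matrix element — the rotation-matrix element ⟨l m'| R(α,β,γ) |l m⟩ in the angular-momentum basis.
D^3_{0,1}(1.7173,0.9462,3.2375) = e^{-i·0·1.7173}·d^3_{0,1}(0.9462)·e^{-i·1·3.2375}. Compute d first:
With c≡cos(β/2)=0.890160 and s≡sin(β/2)=0.455648, N=[6·6·24·2]^{1/2}=41.569219
k∈{1,2,3} keeps every argument non-negative
  k=1: (−1)^0·41.5692/(12)·0.8902^5·0.4556^1 = +0.882187
  k=2: (−1)^1·41.5692/(4)·0.8902^3·0.4556^3 = -0.693433
  k=3: (−1)^2·41.5692/(12)·0.8902^1·0.4556^5 = +0.060563
d^3_{0,1}(0.9462) = +0.882187 -0.693433 +0.060563 = +0.249317
D = (+1.000000+0.000000i)·(+0.249317)·(-0.995404+0.095760i) = -0.248171+0.023875i

Wigner D-matrix element, Re=-0.2482 Im=0.0239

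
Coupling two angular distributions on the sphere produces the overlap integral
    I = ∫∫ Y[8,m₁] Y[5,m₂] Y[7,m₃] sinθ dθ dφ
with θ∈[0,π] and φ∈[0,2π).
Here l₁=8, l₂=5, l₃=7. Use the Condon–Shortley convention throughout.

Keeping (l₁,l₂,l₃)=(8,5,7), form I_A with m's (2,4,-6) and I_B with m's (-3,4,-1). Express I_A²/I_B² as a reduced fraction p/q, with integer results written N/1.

Shared (l₁,l₂,l₃)=(8,5,7): N and (l;000)² cancel in I_A²/I_B².
A: Δ = 6!·10!·4!/21! = 1/814773960; Racah Σ t=5..6: t=5:−1/1045094400 t=6:+1/15676416000 = -1/1119744000; ⇒ 3j(8 5 7; 2 4 -6)² = 28/4845, sgn +1
B: Δ = 6!·10!·4!/21! = 1/814773960; Racah Σ t=5..6: t=5:−1/49766400 t=6:+1/62208000 = -1/248832000; ⇒ 3j(8 5 7; -3 4 -1)² = 21/20995, sgn -1
I_A²/I_B² = (28/4845)/(21/20995) = 52/9

52/9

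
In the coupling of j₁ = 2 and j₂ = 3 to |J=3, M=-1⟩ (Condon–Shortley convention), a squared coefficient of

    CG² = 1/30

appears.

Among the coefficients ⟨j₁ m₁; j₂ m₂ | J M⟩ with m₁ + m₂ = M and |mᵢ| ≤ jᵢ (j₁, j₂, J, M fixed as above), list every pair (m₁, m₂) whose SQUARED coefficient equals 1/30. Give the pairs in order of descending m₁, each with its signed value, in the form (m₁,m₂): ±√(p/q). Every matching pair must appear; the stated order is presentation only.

(-1,0): −√(1/30)

Admissible pairs with m₁+m₂ = M = -1: (-2,1), (-1,0), (0,-1), (1,-2), (2,-3)
  (m₁,m₂)=(2,-3): CG² = 1/6, CG = +√(1/6)
  (m₁,m₂)=(1,-2): CG² = 1/4, CG = +√(1/4)
  (m₁,m₂)=(0,-1): CG² = 3/20, CG = −√(3/20)
  (m₁,m₂)=(-1,0): CG² = 1/30, CG = −√(1/30)   ← matches the target
  (m₁,m₂)=(-2,1): CG² = 2/5, CG = +√(2/5)
Pairs with CG² = 1/30: (-1,0): −√(1/30)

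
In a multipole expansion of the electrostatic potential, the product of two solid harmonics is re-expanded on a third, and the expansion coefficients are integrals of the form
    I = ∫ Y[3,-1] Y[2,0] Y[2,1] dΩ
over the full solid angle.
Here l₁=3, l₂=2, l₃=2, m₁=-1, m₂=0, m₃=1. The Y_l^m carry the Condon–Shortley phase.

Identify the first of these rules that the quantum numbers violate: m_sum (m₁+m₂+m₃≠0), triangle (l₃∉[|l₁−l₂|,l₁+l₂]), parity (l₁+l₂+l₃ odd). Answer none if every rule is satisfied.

parity

azimuthal sum: -1 + 0 + 1 = 0  ✓
1 ≤ 2 ≤ 5 (triangle on l)  ✓
L = 3 + 2 + 2 = 7 (odd)  ✗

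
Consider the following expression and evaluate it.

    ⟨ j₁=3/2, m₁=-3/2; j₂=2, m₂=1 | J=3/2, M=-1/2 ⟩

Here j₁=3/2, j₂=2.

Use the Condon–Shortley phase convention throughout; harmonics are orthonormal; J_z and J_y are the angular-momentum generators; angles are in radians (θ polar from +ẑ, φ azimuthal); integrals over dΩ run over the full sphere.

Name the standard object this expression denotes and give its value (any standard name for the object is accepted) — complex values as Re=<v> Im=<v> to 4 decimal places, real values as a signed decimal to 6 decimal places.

Clebsch–Gordan coefficient, +√(2/5) ≈ +0.632456

This is a Clebsch–Gordan (vector-coupling) coefficient.
√[4·2!1!2!/6! · 0!3!3!1!1!2!] = √(8/5)
  +(−1)^2/∏(2,0,1,1,0,1)! = 1/2  (running 1/2)
⟨..|..⟩ = √(8/5)·(1/2) = +0.632456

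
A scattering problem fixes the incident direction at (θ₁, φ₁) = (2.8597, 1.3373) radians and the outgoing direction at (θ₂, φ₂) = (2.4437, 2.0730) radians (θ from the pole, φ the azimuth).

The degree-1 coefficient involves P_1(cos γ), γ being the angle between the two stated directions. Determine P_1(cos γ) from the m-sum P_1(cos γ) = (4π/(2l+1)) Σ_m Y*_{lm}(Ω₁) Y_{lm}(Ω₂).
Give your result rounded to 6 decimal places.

Addition theorem: P_1(cos γ) = (4π/3) Σ_m Y*_{lm}(Ω₁) Y_{lm}(Ω₂), m = −1…1:
  m=-1: (0.02224 + 0.09350j) × (-0.10687 - 0.19460j) = 0.01582 - 0.01432j  (running Σ = 0.01582 - 0.01432j)
  m=0: (-0.46932 + 0.00000j) × (-0.37437 + 0.00000j) = 0.17570 + 0.00000j  (running Σ = 0.19152 - 0.01432j)
  m=1: (-0.02224 + 0.09350j) × (0.10687 - 0.19460j) = 0.01582 + 0.01432j  (running Σ = 0.20733 + 0.00000j)
Total Σ_m = 0.20733 + 0.00000j. Multiply by 4.188790: 0.86848 + 0.00000j. P_1(cos γ) = 0.868479

0.868479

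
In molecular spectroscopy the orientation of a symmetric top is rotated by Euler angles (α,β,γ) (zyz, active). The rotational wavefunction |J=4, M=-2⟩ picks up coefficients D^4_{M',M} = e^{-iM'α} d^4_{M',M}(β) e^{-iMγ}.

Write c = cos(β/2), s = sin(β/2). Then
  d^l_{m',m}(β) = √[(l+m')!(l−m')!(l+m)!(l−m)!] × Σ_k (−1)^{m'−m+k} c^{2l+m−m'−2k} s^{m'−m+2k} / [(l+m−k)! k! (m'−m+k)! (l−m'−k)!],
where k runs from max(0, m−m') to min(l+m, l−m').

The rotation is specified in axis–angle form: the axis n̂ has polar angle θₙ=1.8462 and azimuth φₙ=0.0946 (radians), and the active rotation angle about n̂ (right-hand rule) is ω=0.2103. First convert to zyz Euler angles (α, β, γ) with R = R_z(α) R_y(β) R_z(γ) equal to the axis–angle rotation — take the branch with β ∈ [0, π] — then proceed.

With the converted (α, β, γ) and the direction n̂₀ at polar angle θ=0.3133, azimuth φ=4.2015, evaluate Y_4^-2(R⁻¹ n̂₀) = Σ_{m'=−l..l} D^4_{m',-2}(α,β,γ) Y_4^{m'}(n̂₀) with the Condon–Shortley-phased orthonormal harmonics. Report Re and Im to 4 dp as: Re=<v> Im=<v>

Re=0.0359 Im=-0.0505

Axis–angle → zyz. n̂ = (sinθₙcosφₙ, sinθₙsinφₙ, cosθₙ) = (+0.958013, +0.090899, -0.271935), ω = 0.2103.
R = I cosω + sinω [n̂]ₓ + (1−cosω) n̂n̂ᵀ gives
  R = [+0.998189, +0.058686, +0.013236; -0.054849, +0.978150, -0.200533; -0.024715, +0.199444, +0.979598]
β = atan2(√(R₁₃²+R₂₃²), R₃₃) = 0.202347; α = atan2(R₂₃, R₁₃) mod 2π = 4.778297; γ = atan2(R₃₂, −R₃₁) mod 2π = 1.447504
Need the full column D^4_{m',-2} for m'=−4..4 at α=4.7783, β=0.2023, γ=1.4475.
cos(β/2)=0.994886, sin(β/2)=0.101001
d^4_{-4,-2}: single k=2 term ⇒ +0.052345;  D = -0.052337-0.000892i
d^4_{-3,-2}: k∈[1..2] ⇒ +0.364590 -0.011273 = +0.353317;  D = -0.017256-0.352895i
d^4_{-2,-2}: k∈[0..2] ⇒ +0.959815 -0.118706 +0.001529 = +0.842638;  D = +0.837095-0.096496i
d^4_{-1,-2}: k∈[0..2] ⇒ -0.413406 +0.021304 -0.000146 = -0.392249;  D = -0.070485-0.385864i
d^4_{0,-2}: k∈[0..2] ⇒ +0.093846 -0.002579 +0.000010 = +0.091276;  D = -0.088515+0.022280i
d^4_{1,-2}: k∈[0..2] ⇒ -0.014202 +0.000220 -0.000000 = -0.013983;  D = +0.004299+0.013306i
d^4_{2,-2}: k∈[0..2] ⇒ +0.001529 -0.000013 +0.000000 = +0.001517;  D = +0.001409-0.000560i
d^4_{3,-2}: k∈[0..1] ⇒ -0.000116 +0.000000 = -0.000116;  D = -0.000050-0.000105i
d^4_{4,-2}: single k=0 term ⇒ +0.000006;  D = -0.000005+0.000003i
Y_4^{m'}(θ=0.3133,φ=4.2015) and Σ D·Y over m':
  (-0.0523-0.0009i)·(-0.0018+0.0036i)  (-0.0173-0.3529i)·(+0.0348-0.0013i)  (+0.8371-0.0965i)·(-0.0885-0.1446i)  (-0.0705-0.3859i)·(-0.2262+0.4035i)  (-0.0885+0.0223i)·(+0.4778+0.0000i)  (+0.0043+0.0133i)·(+0.2262+0.4035i)  (+0.0014-0.0006i)·(-0.0885+0.1446i)  (-0.0000-0.0001i)·(-0.0348-0.0013i)  (-0.0000+0.0000i)·(-0.0018-0.0036i)
Y_4^-2(R⁻¹ n̂) = +0.035943-0.050488i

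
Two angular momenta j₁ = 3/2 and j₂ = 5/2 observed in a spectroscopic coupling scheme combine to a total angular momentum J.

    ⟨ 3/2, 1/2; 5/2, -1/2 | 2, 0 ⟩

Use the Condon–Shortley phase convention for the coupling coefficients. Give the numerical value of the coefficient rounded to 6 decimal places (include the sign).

−√(1/14) ≈ -0.267261

triangle: 2!×1!×3!/7! = 12/5040
(j±m)!: 2!×1!×2!×3!×2!×2! = 96
prefactor² = (2J+1)×Δ×N² = 8/7
  k=0: +1/(0!×2!×1!×2!×0!×1!) = 1/4
  k=1: −1/(1!×1!×0!×1!×1!×2!) = -1/2
Σ = -1/4  ⇒  CG² = 8/7×(-1/4)² = 1/14
CG = −√(1/14) = -0.267261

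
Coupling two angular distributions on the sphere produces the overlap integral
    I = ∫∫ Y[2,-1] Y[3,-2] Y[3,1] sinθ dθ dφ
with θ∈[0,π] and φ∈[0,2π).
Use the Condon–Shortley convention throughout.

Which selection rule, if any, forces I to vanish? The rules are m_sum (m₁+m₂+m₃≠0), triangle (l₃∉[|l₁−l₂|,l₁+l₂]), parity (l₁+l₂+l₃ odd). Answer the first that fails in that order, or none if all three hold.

m₁+m₂+m₃ = -1 − 2 + 1 = -2  ✗
triangle: |2−3|=1 ≤ l₃=3 ≤ 2+3=5
parity: l₁+l₂+l₃ = 8 is even

m_sum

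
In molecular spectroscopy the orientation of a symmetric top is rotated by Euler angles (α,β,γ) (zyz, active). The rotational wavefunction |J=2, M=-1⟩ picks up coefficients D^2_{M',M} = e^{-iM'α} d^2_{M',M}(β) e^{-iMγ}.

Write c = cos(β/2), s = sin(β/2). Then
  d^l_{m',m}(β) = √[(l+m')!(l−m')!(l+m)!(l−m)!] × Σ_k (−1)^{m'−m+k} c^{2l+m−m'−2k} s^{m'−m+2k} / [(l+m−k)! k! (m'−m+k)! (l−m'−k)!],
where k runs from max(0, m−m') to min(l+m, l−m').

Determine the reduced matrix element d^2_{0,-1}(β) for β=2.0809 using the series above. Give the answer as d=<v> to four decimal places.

d^2_{0,-1}(β=2.0809) via the finite sum:
c=cos(2.080900/2)=0.505832, s=sin(2.080900/2)=0.862632; N=√[2·2·1·6]=4.898979
k∈{0,1} keeps every argument non-negative
  k=0: (−1)^1·4.8990/(2)·0.5058^3·0.8626^1 = -0.273477
  k=1: (−1)^2·4.8990/(2)·0.5058^1·0.8626^3 = +0.795351
d^2_{0,-1}(2.0809) = -0.273477 +0.795351 = +0.521874

d=0.5219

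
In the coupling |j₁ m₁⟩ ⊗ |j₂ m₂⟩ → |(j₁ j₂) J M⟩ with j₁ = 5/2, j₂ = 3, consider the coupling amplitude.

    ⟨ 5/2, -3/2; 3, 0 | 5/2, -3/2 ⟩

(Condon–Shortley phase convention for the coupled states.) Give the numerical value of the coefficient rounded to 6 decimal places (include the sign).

+√(7/30) ≈ +0.483046

triangle: 3!×2!×3!/9! = 72/362880
(j±m)!: 1!×4!×3!×3!×1!×4! = 20736
prefactor² = (2J+1)×Δ×N² = 864/35
  k=2: +1/(2!×1!×2!×1!×0!×2!) = 1/8
  k=3: −1/(3!×0!×1!×0!×1!×3!) = -1/36
Σ = 7/72  ⇒  CG² = 864/35×(7/72)² = 7/30
CG = +√(7/30) = +0.483046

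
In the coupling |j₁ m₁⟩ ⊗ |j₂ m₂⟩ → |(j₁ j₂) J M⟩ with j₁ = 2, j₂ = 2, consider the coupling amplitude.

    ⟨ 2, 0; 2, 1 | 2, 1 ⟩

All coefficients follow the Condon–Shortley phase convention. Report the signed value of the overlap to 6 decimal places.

√[5·2!2!2!/7! · 2!2!3!1!3!1!] = √(8/7)
  +(−1)^1/∏(1,1,1,2,1,0)! = -1/2  (running -1/2)
  +(−1)^2/∏(2,0,0,1,2,1)! = 1/4  (running -1/4)
⟨..|..⟩ = √(8/7)·(-1/4) = -0.267261

−√(1/14) ≈ -0.267261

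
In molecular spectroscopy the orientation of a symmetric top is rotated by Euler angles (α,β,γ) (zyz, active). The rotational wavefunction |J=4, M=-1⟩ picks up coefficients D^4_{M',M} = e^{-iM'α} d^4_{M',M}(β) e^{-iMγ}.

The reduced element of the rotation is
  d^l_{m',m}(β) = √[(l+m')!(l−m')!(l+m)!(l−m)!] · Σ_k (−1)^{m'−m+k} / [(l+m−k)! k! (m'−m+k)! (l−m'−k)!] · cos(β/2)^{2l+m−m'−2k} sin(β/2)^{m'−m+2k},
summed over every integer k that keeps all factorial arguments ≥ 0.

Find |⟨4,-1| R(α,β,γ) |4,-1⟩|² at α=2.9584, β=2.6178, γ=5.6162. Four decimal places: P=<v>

D^4_{-1,-1}(2.9584,2.6178,5.6162) = e^{-i·-1·2.9584}·d^4_{-1,-1}(2.6178)·e^{-i·-1·5.6162}. Compute d first:
c=cos(2.617800/2)=0.258913, s=sin(2.617800/2)=0.965901; N=√[6·120·6·120]=720.000000
The bounds max(0,m−m')=0 and min(l+m,l−m')=3 give 4 terms
  k=0: (−1)^0·720.0000/(720)·0.2589^8·0.9659^0 = +0.000020
  k=1: (−1)^1·720.0000/(48)·0.2589^6·0.9659^2 = -0.004216
  k=2: (−1)^2·720.0000/(24)·0.2589^4·0.9659^4 = +0.117345
  k=3: (−1)^3·720.0000/(72)·0.2589^2·0.9659^6 = -0.544379
d^4_{-1,-1}(2.6178) = +0.000020 -0.004216 +0.117345 -0.544379 = -0.431230
|D^4_{-1,-1}|² = |d^4_{-1,-1}(β)|² = (-0.431230)² = 0.185959 (the z-rotation phases have unit modulus)

P=0.1860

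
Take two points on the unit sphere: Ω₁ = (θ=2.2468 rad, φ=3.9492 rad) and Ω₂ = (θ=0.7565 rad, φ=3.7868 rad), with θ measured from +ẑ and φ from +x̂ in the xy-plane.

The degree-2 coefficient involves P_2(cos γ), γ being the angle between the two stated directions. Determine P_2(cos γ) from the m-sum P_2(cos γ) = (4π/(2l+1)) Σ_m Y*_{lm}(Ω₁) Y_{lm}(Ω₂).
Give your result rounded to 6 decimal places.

-0.491927

Expand P_2 via completeness: Σ_{m} conj(Y_{2,m}) at Ω₁ times Y_{2,m} at Ω₂ —
  term(m=-2) = +0.040539+0.013651i   from Y*(Ω₁)=-0.010437+0.234825i, Y(Ω₂)=+0.050358-0.174874i
  term(m=-1) = -0.143494-0.023511i   from Y*(Ω₁)=+0.260639+0.272481i, Y(Ω₂)=-0.308108+0.231904i
  term(m=+0) = +0.010179+0.000000i   from Y*(Ω₁)=+0.055013-0.000000i, Y(Ω₂)=+0.185023+0.000000i
  term(m=+1) = -0.143494+0.023511i   from Y*(Ω₁)=-0.260639+0.272481i, Y(Ω₂)=+0.308108+0.231904i
  term(m=+2) = +0.040539-0.013651i   from Y*(Ω₁)=-0.010437-0.234825i, Y(Ω₂)=+0.050358+0.174874i
Total Σ_m = -0.195731+0.000000i. Multiply by 2.513274: -0.491927+0.000000i. P_2(cos γ) = -0.491927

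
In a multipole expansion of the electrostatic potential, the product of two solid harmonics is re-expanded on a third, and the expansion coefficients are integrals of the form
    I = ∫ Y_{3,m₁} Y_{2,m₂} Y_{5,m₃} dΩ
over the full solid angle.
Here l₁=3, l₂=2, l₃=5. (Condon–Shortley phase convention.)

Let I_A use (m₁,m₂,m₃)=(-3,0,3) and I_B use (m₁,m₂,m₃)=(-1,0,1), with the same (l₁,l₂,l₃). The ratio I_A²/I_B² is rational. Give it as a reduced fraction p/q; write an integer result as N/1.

Same 3,2,5: normalisation and zero-m 3j drop out of the ratio.
A: Δ: 0! 6! 4! / 11! → 1/2310; sum: t=0:+1/2880 = 1/2880; 3j²(3 2 5; -3 0 3) = Δ·Π!·Σ² = 2/165  (sign +1)
B: Δ: 0! 6! 4! / 11! → 1/2310; sum: t=0:+1/192 = 1/192; 3j²(3 2 5; -1 0 1) = Δ·Π!·Σ² = 3/77  (sign +1)
I_A²/I_B² = (2/165)/(3/77) = 14/45

14/45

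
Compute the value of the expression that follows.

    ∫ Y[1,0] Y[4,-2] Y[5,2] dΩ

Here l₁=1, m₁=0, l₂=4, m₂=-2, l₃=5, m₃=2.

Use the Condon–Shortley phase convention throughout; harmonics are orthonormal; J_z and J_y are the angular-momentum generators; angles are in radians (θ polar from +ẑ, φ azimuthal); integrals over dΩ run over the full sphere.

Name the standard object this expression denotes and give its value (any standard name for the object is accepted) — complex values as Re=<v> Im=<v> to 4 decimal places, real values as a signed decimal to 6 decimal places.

This is a Gaunt coefficient — the integral of a triple product of spherical harmonics over the sphere.
Rules hold: Σm=0, L=10 even, 3≤5≤5.
N = 3·9·11 = 297
Δ = 0!·2!·8!/11! = 1/495
Racah Σ t=0..0: t=0:+1/576 = 1/576
⇒ 3j(1 4 5; 0 0 0)² = 5/99, sgn -1
Racah Σ t=0..0: t=0:+1/1440 = 1/1440
⇒ 3j(1 4 5; 0 -2 2)² = 7/165, sgn -1
4πI² = N·(3j₀)²·(3jₘ)² = 7/11
I = +1·√(0.636364/4π) = 0.22503380

Gaunt coefficient, +0.225034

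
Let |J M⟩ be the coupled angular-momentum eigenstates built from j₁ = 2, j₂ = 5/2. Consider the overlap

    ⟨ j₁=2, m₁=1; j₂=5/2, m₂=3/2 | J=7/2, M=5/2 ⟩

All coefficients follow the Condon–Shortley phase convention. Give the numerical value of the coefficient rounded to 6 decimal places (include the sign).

−√(1/63) ≈ -0.125988

j₁+j₂−J=1  J+j₁−j₂=3  J−j₁+j₂=4  j₁+j₂+J+1=9
(j₁±m₁, j₂±m₂, J±M) = (3,1,4,1,6,1)
P² = 2304/7
sum k=0..1:
  [0] +1/48 = 1/48
  [1] −1/36 = -1/36
S = -1/144
C² = P²·S² = 1/63 ; C = -0.125988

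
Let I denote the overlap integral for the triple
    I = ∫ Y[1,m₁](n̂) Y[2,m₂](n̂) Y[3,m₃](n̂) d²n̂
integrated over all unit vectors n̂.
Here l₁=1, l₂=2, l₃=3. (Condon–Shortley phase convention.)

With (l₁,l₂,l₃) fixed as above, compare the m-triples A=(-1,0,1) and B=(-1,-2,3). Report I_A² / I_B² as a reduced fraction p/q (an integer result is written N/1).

2/5

Same 1,2,3: normalisation and zero-m 3j drop out of the ratio.
A: Δ: 0! 2! 4! / 7! → 1/105; sum: t=0:+1/8 = 1/8; 3j²(1 2 3; -1 0 1) = Δ·Π!·Σ² = 2/35  (sign +1)
B: Δ: 0! 2! 4! / 7! → 1/105; sum: t=0:+1/48 = 1/48; 3j²(1 2 3; -1 -2 3) = Δ·Π!·Σ² = 1/7  (sign +1)
I_A²/I_B² = (2/35)/(1/7) = 2/5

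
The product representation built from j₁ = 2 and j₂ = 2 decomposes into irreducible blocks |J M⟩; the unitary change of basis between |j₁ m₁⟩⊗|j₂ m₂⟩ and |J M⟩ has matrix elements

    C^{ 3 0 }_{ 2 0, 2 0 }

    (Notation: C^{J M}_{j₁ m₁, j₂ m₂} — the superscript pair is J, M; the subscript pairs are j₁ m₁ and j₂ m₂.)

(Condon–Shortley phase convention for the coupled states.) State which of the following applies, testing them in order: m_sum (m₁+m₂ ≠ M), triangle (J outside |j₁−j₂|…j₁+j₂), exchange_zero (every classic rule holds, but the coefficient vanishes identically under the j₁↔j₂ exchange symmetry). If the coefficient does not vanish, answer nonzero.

m-sum: m₁+m₂ = 0+0 = 0, M = 0  ✓
triangle: |j₁−j₂| = 0 ≤ J = 3 ≤ j₁+j₂ = 4  ✓
exchange: j₁=j₂ and m₁=m₂, and (−1)^(j₁+j₂−J) = (−1)^1 = −1 forces ⟨j₁m₁;j₂m₂|JM⟩ = −⟨j₂m₂;j₁m₁|JM⟩ = −⟨j₁m₁;j₂m₂|JM⟩ ⇒ the coefficient vanishes identically
Racah sum check: Σ_k collapses to 0 ⇒ CG = 0

exchange_zero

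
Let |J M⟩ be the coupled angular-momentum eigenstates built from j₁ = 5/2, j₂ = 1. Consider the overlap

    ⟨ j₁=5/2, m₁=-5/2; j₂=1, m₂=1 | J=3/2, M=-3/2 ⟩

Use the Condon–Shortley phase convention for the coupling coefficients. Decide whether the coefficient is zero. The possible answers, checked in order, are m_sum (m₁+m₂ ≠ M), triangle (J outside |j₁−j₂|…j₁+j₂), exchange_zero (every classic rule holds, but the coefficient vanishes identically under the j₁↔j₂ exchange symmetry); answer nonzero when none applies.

m-sum: m₁+m₂ = -5/2+1 = -3/2, M = -3/2  ✓
triangle: |j₁−j₂| = 3/2 ≤ J = 3/2 ≤ j₁+j₂ = 7/2  ✓
exchange: j₁≠j₂ or m₁≠m₂ — the exchange symmetry imposes no constraint here
value check: CG = +√(2/3) = +0.816497 ≠ 0

nonzero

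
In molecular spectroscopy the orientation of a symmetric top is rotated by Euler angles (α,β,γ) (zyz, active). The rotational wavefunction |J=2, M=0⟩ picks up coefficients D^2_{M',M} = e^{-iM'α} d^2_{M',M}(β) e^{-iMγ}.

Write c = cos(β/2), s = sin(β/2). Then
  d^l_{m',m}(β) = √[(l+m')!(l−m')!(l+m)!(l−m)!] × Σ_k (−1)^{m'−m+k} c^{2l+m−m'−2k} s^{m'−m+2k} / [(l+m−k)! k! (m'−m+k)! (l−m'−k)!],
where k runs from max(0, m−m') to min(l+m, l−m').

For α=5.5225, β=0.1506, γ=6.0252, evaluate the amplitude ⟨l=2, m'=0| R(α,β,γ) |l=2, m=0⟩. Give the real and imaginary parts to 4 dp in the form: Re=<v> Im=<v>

Re=0.9662 Im=0.0000

First d^2_{0,0}(β=0.1506), then the phase factors e^{-i(0)α} and e^{-i(0)γ}:
Half-angle: c=0.997166, s=0.075229. N=√(2·2·2·2)=4.000000
k: max(0,(0)−(0))=0 … min(2+(0),2−(0))=2
  k=0: (−1)^0·4.0000/(4)·0.9972^4·0.0752^0 = +0.988713
  k=1: (−1)^1·4.0000/(1)·0.9972^2·0.0752^2 = -0.022509
  k=2: (−1)^2·4.0000/(4)·0.9972^0·0.0752^4 = +0.000032
d^2_{0,0}(0.1506) = +0.988713 -0.022509 +0.000032 = +0.966236
Phases: e^{-i·(0)·5.5225}=+1.000000+0.000000i, e^{-i·(0)·6.0252}=+1.000000+0.000000i ⇒ D=+0.966236+0.000000i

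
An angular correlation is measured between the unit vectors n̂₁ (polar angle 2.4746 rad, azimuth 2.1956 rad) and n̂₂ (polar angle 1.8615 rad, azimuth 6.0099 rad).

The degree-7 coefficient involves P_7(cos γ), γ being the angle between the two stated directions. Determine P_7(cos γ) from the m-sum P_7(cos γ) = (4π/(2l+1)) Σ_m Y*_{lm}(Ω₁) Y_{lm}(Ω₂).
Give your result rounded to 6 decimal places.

Expand P_7 via completeness: Σ_{m} conj(Y_{7,m}) at Ω₁ times Y_{7,m} at Ω₂ —
  term(m=-7) = 0.00002 - 0.00642j   from Y*(Ω₁)=-0.01635 + 0.00576j, Y(Ω₂)=-0.12430 + 0.34894j
  term(m=-6) = -0.02138 + 0.02665j   from Y*(Ω₁)=-0.06766 - 0.04701j, Y(Ω₂)=0.02855 - 0.41368j
  term(m=-5) = 0.00459 - 0.00104j   from Y*(Ω₁)=-0.00410 - 0.23351j, Y(Ω₂)=0.00409 + 0.01972j
  term(m=-4) = 0.13076 + 0.06329j   from Y*(Ω₁)=0.33975 - 0.25422j, Y(Ω₂)=0.15738 + 0.30403j
  term(m=-3) = -0.02690 - 0.05607j   from Y*(Ω₁)=0.41865 + 0.13116j, Y(Ω₂)=-0.09672 - 0.10362j
  term(m=-2) = 0.00476 - 0.02077j   from Y*(Ω₁)=0.02359 + 0.07091j, Y(Ω₂)=-0.24362 - 0.14822j
  term(m=-1) = 0.05298 - 0.04221j   from Y*(Ω₁)=0.21671 - 0.30049j, Y(Ω₂)=0.17605 + 0.04935j
  term(m=+0) = 0.05286 + 0.00000j   from Y*(Ω₁)=0.19914 + 0.00000j, Y(Ω₂)=0.26541 + 0.00000j
  term(m=+1) = 0.05298 + 0.04221j   from Y*(Ω₁)=-0.21671 - 0.30049j, Y(Ω₂)=-0.17605 + 0.04935j
  term(m=+2) = 0.00476 + 0.02077j   from Y*(Ω₁)=0.02359 - 0.07091j, Y(Ω₂)=-0.24362 + 0.14822j
  term(m=+3) = -0.02690 + 0.05607j   from Y*(Ω₁)=-0.41865 + 0.13116j, Y(Ω₂)=0.09672 - 0.10362j
  term(m=+4) = 0.13076 - 0.06329j   from Y*(Ω₁)=0.33975 + 0.25422j, Y(Ω₂)=0.15738 - 0.30403j
  term(m=+5) = 0.00459 + 0.00104j   from Y*(Ω₁)=0.00410 - 0.23351j, Y(Ω₂)=-0.00409 + 0.01972j
  term(m=+6) = -0.02138 - 0.02665j   from Y*(Ω₁)=-0.06766 + 0.04701j, Y(Ω₂)=0.02855 + 0.41368j
  term(m=+7) = 0.00002 + 0.00642j   from Y*(Ω₁)=0.01635 + 0.00576j, Y(Ω₂)=0.12430 + 0.34894j
Σ over m = 0.34252 - 0.00000j; ×(4π/15) → 0.28695 - 0.00000j. Real part: 0.286952

0.286952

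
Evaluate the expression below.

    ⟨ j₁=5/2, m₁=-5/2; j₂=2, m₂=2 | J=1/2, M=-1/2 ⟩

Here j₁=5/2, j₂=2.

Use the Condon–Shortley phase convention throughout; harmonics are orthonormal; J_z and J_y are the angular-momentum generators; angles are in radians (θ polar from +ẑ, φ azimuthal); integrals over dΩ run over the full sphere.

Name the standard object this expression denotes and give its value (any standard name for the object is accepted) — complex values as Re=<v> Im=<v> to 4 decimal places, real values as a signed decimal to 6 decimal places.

This is a Clebsch–Gordan (vector-coupling) coefficient.
triangle: 4!·1!·0!/6! = 24/720
(j±m)!: 0!·5!·4!·0!·0!·1! = 2880
prefactor² = (2J+1)·Δ·N² = 192
  k=4: +1/(4!·0!·1!·0!·0!·0!) = 1/24
Σ = 1/24  ⇒  CG² = 192·(1/24)² = 1/3
CG = +√(1/3) = +0.577350

Clebsch–Gordan coefficient, +√(1/3) ≈ +0.577350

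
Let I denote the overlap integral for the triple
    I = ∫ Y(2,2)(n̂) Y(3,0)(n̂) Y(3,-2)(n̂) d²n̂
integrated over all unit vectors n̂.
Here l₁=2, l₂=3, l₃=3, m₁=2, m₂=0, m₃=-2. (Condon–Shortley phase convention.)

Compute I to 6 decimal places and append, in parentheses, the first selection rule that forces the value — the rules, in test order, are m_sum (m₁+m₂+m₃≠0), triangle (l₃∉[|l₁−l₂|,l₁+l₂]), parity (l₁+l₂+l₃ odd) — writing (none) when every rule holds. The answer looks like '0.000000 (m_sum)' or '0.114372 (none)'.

-0.188063 (none)

m-sum 0 ✓  L=8 even ✓  1≤3≤5 ✓
Π(2lᵢ+1) = 5×7×7 = 245
triangle coeff Δ(2,3,3) = 1/3780
Σ_t [0,2]: t=0:+1/24 t=1:−1/4 t=2:+1/24 = -1/6
(3j)²=4/105 [(2 3 3; 0 0 0)], sign=+1
Σ_t [0,0]: t=0:+1/24 = 1/24
(3j)²=1/21 [(2 3 3; 2 0 -2)], sign=-1
⇒ 4πI² = 4/9
I = (-1)√(4/9/(4π)) = -0.18806319
No selection rule forces the value: the integral is nonzero (none).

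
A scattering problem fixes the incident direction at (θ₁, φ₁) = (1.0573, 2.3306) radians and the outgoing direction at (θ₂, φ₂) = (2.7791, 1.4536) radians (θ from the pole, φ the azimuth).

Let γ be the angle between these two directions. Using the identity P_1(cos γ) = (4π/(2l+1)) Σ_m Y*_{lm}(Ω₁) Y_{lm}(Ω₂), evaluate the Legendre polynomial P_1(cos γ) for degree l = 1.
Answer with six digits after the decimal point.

Term-by-term m-sum for l=1 (normalisation 4π/3 = 4.188790):
  term(m=-1) = +0.023576+0.028346i   from Y*(Ω₁)=-0.207279+0.218170i, Y(Ω₂)=+0.014325-0.121674i
  term(m=+0) = -0.109651+0.000000i   from Y*(Ω₁)=+0.240014-0.000000i, Y(Ω₂)=-0.456851+0.000000i
  term(m=+1) = +0.023576-0.028346i   from Y*(Ω₁)=+0.207279+0.218170i, Y(Ω₂)=-0.014325-0.121674i
Accumulated sum -0.062498+0.000000i; after 4π/(2l+1) scaling, -0.261791+0.000000i ⇒ P_1 = -0.261791

-0.261791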